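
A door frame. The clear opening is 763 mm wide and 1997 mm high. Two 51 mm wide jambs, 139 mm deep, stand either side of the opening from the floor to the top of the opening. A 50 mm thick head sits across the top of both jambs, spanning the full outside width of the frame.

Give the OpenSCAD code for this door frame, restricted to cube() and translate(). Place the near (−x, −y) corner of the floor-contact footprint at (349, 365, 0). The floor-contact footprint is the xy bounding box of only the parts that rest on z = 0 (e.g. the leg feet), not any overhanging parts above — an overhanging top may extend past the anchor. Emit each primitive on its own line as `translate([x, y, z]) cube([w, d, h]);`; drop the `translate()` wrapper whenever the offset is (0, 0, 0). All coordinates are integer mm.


translate([349, 365, 0]) cube([51, 139, 1997]);
translate([1163, 365, 0]) cube([51, 139, 1997]);
translate([349, 365, 1997]) cube([865, 139, 50]);


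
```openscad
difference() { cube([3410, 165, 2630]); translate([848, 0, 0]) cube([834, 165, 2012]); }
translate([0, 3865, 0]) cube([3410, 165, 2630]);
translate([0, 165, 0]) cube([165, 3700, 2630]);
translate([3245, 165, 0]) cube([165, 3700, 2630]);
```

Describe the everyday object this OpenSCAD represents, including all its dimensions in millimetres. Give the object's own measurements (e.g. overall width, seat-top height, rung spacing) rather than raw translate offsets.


A single room: four walls, each 2630 mm tall and 165 mm thick, enclosing an outside footprint 3410×4030 mm (x × y), no floor or roof. The front and back walls (−y and +y sides) run the full x-width; the side walls fit between their inner faces. A door opening 834 mm wide and 2012 mm tall is cut through the front wall from the floor up, its −x edge 848 mm from the wall's −x end.


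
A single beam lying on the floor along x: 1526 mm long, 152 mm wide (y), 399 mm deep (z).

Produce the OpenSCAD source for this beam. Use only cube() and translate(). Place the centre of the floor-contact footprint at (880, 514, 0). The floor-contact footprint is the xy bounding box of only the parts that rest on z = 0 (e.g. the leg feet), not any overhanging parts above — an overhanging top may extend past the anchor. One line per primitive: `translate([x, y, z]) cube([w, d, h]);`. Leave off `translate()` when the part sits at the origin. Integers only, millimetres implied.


translate([117, 438, 0]) cube([1526, 152, 399]);


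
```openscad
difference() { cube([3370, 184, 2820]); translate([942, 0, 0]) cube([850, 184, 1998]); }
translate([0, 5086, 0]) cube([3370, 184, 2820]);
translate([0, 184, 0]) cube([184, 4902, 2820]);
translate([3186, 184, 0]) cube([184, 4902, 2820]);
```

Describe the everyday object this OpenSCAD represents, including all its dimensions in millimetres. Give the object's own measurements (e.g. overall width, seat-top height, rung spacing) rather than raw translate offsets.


A single room: four walls, each 2820 mm tall and 184 mm thick, enclosing an outside footprint 3370×5270 mm (x × y), no floor or roof. The front and back walls (−y and +y sides) run the full x-width; the side walls fit between their inner faces. A door opening 850 mm wide and 1998 mm tall is cut through the front wall from the floor up, its −x edge 942 mm from the wall's −x end.


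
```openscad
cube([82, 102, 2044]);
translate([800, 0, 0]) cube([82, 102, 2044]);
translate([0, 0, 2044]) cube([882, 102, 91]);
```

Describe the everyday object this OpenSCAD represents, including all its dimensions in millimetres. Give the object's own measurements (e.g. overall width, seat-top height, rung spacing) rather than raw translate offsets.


A door frame. The clear opening is 718 mm wide and 2044 mm high. Two 82 mm wide jambs, 102 mm deep, stand either side of the opening from the floor to the top of the opening. A 91 mm thick head sits across the top of both jambs, spanning the full outside width of the frame.


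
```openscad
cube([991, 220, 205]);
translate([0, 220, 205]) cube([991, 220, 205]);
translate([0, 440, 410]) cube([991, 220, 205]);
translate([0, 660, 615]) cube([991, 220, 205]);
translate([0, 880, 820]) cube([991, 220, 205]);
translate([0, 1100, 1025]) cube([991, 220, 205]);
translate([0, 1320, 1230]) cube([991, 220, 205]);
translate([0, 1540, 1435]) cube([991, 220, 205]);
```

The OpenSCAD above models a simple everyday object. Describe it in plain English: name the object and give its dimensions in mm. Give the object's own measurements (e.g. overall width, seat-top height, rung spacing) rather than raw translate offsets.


A straight staircase of 8 solid steps. Each step is 991 mm wide (x), 220 mm deep (y, the going) and 205 mm tall (the rise). The first step rests on the floor; each subsequent step sits one going further in +y and one rise higher in +z, directly behind and above the previous step with no overlap.


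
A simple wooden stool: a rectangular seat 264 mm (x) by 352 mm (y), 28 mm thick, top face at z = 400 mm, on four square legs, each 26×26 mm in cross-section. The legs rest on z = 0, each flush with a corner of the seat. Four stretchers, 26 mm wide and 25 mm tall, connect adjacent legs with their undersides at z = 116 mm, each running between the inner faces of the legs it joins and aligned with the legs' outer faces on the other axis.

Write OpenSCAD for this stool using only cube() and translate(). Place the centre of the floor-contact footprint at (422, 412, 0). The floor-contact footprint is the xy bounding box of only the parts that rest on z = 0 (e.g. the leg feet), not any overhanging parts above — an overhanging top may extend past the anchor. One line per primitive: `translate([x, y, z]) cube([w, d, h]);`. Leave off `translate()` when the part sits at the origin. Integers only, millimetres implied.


translate([290, 236, 372]) cube([264, 352, 28]);
translate([290, 236, 0]) cube([26, 26, 372]);
translate([528, 236, 0]) cube([26, 26, 372]);
translate([290, 562, 0]) cube([26, 26, 372]);
translate([528, 562, 0]) cube([26, 26, 372]);
translate([316, 236, 116]) cube([212, 26, 25]);
translate([316, 562, 116]) cube([212, 26, 25]);
translate([290, 262, 116]) cube([26, 300, 25]);
translate([528, 262, 116]) cube([26, 300, 25]);


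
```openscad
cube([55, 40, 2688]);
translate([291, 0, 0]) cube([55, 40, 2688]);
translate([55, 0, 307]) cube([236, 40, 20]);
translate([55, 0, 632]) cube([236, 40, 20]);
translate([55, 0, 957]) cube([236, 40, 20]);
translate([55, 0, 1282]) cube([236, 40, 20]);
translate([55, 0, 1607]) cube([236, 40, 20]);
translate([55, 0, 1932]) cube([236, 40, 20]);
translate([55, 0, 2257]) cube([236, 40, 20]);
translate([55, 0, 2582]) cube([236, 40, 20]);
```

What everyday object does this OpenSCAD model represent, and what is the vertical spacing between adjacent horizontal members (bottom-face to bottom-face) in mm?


A ladder. The rung spacing is 325 mm.

Two tall 55×40 posts with 8 short bars between them — a ladder. Adjacent rungs sit at z = 307 and z = 632, so the spacing is 632 − 307 = 325 mm.


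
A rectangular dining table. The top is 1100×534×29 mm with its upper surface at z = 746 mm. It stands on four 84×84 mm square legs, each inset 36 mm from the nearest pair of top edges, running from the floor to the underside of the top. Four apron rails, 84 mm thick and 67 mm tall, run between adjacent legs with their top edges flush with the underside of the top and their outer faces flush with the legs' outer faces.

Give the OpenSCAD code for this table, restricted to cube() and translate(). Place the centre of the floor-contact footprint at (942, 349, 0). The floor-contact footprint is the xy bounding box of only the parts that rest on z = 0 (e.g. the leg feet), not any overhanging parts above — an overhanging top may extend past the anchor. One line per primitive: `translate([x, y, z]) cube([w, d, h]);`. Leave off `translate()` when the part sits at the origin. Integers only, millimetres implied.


// leg_h = 746 - 29 = 717
// apron z = 717 - 67 = 650
translate([392, 82, 717]) cube([1100, 534, 29]);
translate([428, 118, 0]) cube([84, 84, 717]);
translate([1372, 118, 0]) cube([84, 84, 717]);
translate([428, 496, 0]) cube([84, 84, 717]);
translate([1372, 496, 0]) cube([84, 84, 717]);
translate([512, 118, 650]) cube([860, 84, 67]);
translate([512, 496, 650]) cube([860, 84, 67]);
translate([428, 202, 650]) cube([84, 294, 67]);
translate([1372, 202, 650]) cube([84, 294, 67]);


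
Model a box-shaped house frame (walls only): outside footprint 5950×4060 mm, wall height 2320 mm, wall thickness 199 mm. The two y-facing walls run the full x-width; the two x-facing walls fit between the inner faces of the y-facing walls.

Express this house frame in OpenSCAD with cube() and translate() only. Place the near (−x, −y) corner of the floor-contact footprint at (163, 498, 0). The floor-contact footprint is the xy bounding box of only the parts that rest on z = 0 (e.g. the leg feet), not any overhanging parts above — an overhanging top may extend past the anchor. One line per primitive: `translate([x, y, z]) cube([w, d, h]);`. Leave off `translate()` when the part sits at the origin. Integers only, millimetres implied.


translate([163, 498, 0]) cube([5950, 199, 2320]);
translate([163, 4359, 0]) cube([5950, 199, 2320]);
translate([163, 697, 0]) cube([199, 3662, 2320]);
translate([5914, 697, 0]) cube([199, 3662, 2320]);


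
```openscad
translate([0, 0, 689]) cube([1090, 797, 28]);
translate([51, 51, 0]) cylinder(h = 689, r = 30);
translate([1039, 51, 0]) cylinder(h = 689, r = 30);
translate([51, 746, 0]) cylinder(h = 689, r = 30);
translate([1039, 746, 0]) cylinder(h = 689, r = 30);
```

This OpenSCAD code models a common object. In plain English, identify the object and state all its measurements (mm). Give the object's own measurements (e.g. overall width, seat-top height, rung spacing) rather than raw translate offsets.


A rectangular dining table. The top is 1090×797×28 mm with its upper surface at z = 717 mm. It stands on four round legs of 60 mm diameter, each leg's bounding box inset 21 mm from the nearest pair of top edges, running from the floor to the underside of the top.


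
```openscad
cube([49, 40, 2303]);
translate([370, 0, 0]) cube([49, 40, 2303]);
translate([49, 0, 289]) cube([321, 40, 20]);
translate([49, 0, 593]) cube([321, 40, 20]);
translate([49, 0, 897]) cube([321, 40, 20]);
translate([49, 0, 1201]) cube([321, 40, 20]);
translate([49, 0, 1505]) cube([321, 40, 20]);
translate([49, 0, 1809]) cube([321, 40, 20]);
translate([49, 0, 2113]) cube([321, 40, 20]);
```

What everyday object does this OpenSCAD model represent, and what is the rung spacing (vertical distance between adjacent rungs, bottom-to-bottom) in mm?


A ladder. The rung spacing is 304 mm.

Two tall 49×40 posts with 7 short bars between them — a ladder. Adjacent rungs sit at z = 289 and z = 593, so the spacing is 593 − 289 = 304 mm.


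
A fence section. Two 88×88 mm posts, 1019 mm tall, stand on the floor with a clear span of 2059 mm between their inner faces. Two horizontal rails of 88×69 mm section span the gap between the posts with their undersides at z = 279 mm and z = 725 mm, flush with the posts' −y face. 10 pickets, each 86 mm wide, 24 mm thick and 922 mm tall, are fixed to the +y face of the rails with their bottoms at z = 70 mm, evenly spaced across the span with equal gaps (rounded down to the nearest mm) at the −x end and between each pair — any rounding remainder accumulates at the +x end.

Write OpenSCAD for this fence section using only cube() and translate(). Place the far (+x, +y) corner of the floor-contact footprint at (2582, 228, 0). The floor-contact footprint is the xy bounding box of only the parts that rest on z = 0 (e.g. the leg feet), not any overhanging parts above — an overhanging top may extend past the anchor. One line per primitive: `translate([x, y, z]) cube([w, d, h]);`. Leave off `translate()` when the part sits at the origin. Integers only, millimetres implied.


translate([347, 140, 0]) cube([88, 88, 1019]);
translate([2494, 140, 0]) cube([88, 88, 1019]);
translate([435, 140, 279]) cube([2059, 88, 69]);
translate([435, 140, 725]) cube([2059, 88, 69]);
translate([544, 228, 70]) cube([86, 24, 922]);
translate([739, 228, 70]) cube([86, 24, 922]);
translate([934, 228, 70]) cube([86, 24, 922]);
translate([1129, 228, 70]) cube([86, 24, 922]);
translate([1324, 228, 70]) cube([86, 24, 922]);
translate([1519, 228, 70]) cube([86, 24, 922]);
translate([1714, 228, 70]) cube([86, 24, 922]);
translate([1909, 228, 70]) cube([86, 24, 922]);
translate([2104, 228, 70]) cube([86, 24, 922]);
translate([2299, 228, 70]) cube([86, 24, 922]);


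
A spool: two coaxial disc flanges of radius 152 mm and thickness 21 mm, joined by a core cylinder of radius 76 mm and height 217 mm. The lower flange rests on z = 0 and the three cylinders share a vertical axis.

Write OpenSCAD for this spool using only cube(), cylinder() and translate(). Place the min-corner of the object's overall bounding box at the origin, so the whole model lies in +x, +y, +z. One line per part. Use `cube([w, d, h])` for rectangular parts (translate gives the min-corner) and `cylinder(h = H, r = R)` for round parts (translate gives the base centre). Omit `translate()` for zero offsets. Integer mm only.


translate([152, 152, 0]) cylinder(h = 21, r = 152);
translate([152, 152, 21]) cylinder(h = 217, r = 76);
translate([152, 152, 238]) cylinder(h = 21, r = 152);


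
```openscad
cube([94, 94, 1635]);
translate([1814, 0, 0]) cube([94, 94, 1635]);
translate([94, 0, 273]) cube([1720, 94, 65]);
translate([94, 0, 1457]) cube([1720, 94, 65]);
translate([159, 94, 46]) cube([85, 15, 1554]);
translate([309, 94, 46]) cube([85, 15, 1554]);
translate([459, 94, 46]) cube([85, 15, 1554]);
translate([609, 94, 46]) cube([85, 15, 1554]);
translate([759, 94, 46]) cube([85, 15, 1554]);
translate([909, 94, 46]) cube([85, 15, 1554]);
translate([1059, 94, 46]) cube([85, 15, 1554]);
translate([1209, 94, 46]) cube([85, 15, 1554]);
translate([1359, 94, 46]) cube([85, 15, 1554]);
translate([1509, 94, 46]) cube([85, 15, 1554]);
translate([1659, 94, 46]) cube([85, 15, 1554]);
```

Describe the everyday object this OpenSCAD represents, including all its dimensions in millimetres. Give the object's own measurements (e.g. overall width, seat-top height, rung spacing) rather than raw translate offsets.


A fence section. Two 94×94 mm posts, 1635 mm tall, stand on the floor with a clear span of 1720 mm between their inner faces. Two horizontal rails of 94×65 mm section span the gap between the posts with their undersides at z = 273 mm and z = 1457 mm, flush with the posts' −y face. 11 pickets, each 85 mm wide, 15 mm thick and 1554 mm tall, are fixed to the +y face of the rails with their bottoms at z = 46 mm, spaced across the span with a 65 mm gap after the −x post and between neighbouring pickets, with 70 mm left before the +x post.


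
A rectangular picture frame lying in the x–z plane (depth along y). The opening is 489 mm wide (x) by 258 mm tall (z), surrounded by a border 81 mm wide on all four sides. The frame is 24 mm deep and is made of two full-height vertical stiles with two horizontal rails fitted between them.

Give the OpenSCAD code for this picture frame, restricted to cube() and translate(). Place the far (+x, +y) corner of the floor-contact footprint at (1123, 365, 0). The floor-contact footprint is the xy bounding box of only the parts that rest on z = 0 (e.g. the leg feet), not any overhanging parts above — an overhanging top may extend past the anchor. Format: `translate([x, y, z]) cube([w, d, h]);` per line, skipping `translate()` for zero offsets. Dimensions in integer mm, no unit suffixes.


translate([472, 341, 0]) cube([81, 24, 420]);
translate([1042, 341, 0]) cube([81, 24, 420]);
translate([553, 341, 0]) cube([489, 24, 81]);
translate([553, 341, 339]) cube([489, 24, 81]);


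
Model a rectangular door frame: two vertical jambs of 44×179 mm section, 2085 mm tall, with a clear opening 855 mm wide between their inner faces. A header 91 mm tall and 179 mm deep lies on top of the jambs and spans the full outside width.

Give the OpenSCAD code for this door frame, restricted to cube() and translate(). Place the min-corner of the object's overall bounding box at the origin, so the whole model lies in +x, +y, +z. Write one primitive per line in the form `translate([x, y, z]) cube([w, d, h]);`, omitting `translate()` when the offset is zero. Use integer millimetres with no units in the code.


cube([44, 179, 2085]);
translate([899, 0, 0]) cube([44, 179, 2085]);
translate([0, 0, 2085]) cube([943, 179, 91]);


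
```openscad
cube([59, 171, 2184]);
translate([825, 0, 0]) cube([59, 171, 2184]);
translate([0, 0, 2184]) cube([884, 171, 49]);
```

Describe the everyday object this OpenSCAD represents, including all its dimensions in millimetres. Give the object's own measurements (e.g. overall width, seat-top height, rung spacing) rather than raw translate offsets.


A door frame. The clear opening is 766 mm wide and 2184 mm high. Two 59 mm wide jambs, 171 mm deep, stand either side of the opening from the floor to the top of the opening. A 49 mm thick head sits across the top of both jambs, spanning the full outside width of the frame.


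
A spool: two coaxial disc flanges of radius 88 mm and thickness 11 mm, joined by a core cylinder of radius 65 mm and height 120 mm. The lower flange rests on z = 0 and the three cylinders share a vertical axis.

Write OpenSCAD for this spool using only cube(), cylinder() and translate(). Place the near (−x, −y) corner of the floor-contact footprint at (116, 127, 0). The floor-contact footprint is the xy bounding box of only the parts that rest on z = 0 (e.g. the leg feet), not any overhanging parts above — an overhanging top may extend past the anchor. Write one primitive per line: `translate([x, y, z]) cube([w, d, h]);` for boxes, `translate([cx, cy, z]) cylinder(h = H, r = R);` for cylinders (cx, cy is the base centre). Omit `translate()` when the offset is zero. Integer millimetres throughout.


translate([204, 215, 0]) cylinder(h = 11, r = 88);
translate([204, 215, 11]) cylinder(h = 120, r = 65);
translate([204, 215, 131]) cylinder(h = 11, r = 88);


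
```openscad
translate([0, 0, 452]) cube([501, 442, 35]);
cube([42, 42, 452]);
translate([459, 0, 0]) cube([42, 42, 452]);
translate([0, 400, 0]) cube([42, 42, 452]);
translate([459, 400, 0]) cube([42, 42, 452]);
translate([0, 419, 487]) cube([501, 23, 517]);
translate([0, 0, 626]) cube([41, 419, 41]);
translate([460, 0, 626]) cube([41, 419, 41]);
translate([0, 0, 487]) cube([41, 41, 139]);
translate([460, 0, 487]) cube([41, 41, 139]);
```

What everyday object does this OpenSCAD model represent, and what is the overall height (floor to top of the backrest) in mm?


A chair. The overall height is 1004 mm.

A slab on four corner posts with a tall panel at the back — a chair. The seat slab sits at z = 452 with thickness 35, and the 517 mm backrest starts at the seat top, so the overall height is 452 + 35 + 517 = 1004 mm.


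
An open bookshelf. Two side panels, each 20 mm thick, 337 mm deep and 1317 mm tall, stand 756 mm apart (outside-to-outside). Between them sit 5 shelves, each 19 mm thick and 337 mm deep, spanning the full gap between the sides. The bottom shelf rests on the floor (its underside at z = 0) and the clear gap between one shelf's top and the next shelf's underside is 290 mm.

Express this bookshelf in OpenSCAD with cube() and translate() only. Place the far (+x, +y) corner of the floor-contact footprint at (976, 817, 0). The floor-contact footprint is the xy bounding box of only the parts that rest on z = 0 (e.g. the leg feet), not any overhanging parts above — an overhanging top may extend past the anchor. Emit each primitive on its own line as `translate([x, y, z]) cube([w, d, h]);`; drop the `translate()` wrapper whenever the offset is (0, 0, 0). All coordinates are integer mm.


translate([220, 480, 0]) cube([20, 337, 1317]);
translate([956, 480, 0]) cube([20, 337, 1317]);
translate([240, 480, 0]) cube([716, 337, 19]);
translate([240, 480, 309]) cube([716, 337, 19]);
translate([240, 480, 618]) cube([716, 337, 19]);
translate([240, 480, 927]) cube([716, 337, 19]);
translate([240, 480, 1236]) cube([716, 337, 19]);


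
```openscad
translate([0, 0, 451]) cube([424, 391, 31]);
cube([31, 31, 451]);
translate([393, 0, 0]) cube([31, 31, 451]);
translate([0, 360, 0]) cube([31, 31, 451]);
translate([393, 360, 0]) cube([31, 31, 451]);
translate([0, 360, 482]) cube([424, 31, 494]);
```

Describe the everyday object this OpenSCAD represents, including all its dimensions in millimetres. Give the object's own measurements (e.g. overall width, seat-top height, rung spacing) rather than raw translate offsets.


A chair. The seat is a 424×391×31 mm slab with its top at z = 482 mm, on four 31×31 mm corner legs (flush with the seat edges, standing on z = 0). A flat backrest 31 mm thick, 494 mm tall, spans the full seat width and rises from the seat top along its +y edge, rear face flush with the rear of the seat.


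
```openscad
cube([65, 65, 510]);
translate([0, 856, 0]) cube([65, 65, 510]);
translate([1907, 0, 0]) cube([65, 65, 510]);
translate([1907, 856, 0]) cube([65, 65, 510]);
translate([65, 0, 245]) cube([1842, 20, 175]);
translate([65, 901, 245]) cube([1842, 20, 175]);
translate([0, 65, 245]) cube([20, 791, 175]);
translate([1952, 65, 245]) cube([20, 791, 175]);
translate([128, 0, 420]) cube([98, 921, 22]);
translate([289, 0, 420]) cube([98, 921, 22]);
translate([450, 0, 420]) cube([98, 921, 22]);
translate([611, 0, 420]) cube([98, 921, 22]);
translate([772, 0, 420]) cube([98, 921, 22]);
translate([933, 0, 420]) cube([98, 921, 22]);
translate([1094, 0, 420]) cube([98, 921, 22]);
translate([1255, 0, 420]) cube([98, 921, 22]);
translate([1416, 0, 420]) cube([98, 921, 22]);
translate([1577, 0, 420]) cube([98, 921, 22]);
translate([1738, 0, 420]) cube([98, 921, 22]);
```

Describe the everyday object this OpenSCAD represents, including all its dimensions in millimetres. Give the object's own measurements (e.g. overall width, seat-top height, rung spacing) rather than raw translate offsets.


A bed frame 1972 mm long (x) by 921 mm wide (y). Four 65×65 mm corner posts, 510 mm tall, at the corners of the footprint. Four rails of 20 mm thickness and 175 mm height run between adjacent posts with their undersides at z = 245 mm, their outer faces flush with the outside of the frame (the two x-running rails run between the posts' inner faces; the two y-running rails run between the posts' inner faces). 11 slats, each 98 mm wide (x) and 22 mm thick, lie across the top of the two x-running rails, running the full 921 mm width of the frame in y; along x they sit between the end posts with a 63 mm gap after the −x posts and between neighbouring slats, leaving 71 mm before the +x posts.


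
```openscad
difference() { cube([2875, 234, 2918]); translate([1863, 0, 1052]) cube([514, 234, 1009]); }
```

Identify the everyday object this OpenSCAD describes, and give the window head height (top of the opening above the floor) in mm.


A wall with a window opening. The window head height is 2061 mm.

A wall with a rectangular opening subtracted — a window. Sill at z = 1052, opening 1009 mm tall, so the head is at 1052 + 1009 = 2061 mm.


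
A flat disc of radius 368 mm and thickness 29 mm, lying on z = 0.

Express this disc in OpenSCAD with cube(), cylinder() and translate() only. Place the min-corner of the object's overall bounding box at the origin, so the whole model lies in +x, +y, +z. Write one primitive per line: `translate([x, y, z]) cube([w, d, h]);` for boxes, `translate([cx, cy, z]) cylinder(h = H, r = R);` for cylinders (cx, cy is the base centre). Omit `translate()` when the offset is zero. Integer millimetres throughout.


translate([368, 368, 0]) cylinder(h = 29, r = 368);


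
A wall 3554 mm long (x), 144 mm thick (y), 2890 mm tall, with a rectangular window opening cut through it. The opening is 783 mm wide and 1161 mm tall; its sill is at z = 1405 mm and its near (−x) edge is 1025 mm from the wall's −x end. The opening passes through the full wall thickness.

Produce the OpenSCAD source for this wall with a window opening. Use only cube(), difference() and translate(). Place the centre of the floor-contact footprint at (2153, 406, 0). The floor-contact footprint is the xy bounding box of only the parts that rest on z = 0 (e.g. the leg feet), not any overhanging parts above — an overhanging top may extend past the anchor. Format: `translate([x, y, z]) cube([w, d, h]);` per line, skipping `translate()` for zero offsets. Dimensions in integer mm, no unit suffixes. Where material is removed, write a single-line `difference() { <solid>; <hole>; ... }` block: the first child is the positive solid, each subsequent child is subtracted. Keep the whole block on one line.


difference() { translate([376, 334, 0]) cube([3554, 144, 2890]); translate([1401, 334, 1405]) cube([783, 144, 1161]); }


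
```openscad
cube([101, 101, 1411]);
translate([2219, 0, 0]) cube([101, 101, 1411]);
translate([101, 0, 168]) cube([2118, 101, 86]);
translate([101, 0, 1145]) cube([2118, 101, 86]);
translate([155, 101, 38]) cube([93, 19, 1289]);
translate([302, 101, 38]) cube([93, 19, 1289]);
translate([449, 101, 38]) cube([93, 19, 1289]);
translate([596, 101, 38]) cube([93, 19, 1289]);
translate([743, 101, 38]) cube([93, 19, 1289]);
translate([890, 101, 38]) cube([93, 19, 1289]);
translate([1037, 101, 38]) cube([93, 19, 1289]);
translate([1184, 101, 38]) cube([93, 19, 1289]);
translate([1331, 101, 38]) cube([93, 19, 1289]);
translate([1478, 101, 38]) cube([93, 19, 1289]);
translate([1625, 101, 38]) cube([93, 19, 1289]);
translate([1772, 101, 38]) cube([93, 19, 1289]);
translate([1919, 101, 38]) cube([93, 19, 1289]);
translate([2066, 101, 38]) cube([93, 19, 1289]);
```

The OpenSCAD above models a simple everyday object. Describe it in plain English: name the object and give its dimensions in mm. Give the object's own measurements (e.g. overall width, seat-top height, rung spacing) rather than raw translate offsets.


A fence section. Two 101×101 mm posts, 1411 mm tall, stand on the floor with a clear span of 2118 mm between their inner faces. Two horizontal rails of 101×86 mm section span the gap between the posts with their undersides at z = 168 mm and z = 1145 mm, flush with the posts' −y face. 14 pickets, each 93 mm wide, 19 mm thick and 1289 mm tall, are fixed to the +y face of the rails with their bottoms at z = 38 mm, spaced across the span with a 54 mm gap after the −x post and between neighbouring pickets, with 60 mm left before the +x post.


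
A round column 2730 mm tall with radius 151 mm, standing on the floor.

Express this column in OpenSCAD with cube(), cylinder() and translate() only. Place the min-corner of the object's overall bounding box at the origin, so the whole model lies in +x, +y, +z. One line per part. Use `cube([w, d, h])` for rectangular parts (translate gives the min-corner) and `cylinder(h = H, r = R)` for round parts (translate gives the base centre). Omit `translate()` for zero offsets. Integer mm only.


translate([151, 151, 0]) cylinder(h = 2730, r = 151);


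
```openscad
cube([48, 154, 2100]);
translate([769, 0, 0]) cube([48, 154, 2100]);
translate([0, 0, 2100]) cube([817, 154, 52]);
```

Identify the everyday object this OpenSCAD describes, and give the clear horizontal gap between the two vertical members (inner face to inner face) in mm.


A door frame. The clear opening width is 721 mm.

Two 2100 mm tall posts with a header on top — a door frame. The left jamb is 48 mm wide at x = 0; the right jamb starts at x = 769. The clear opening is 769 − 48 = 721 mm.


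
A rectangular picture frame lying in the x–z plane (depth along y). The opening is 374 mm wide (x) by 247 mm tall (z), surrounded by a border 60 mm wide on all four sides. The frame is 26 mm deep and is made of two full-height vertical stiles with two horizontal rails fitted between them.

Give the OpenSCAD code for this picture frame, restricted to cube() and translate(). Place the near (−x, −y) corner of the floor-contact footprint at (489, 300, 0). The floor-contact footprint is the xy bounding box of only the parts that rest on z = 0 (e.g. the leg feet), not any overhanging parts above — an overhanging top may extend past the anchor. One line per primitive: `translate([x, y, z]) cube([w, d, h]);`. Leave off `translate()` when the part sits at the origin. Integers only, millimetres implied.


translate([489, 300, 0]) cube([60, 26, 367]);
translate([923, 300, 0]) cube([60, 26, 367]);
translate([549, 300, 0]) cube([374, 26, 60]);
translate([549, 300, 307]) cube([374, 26, 60]);


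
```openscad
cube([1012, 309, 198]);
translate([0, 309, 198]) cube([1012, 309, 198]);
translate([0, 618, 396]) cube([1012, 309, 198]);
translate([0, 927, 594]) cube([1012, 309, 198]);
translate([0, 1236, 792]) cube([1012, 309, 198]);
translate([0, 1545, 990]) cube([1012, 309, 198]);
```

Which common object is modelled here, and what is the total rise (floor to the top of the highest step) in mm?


A staircase. The total rise is 1188 mm.

6 identical blocks, each offset up and back from the previous — a staircase. Each step is 198 mm tall and there are 6 of them, so the total rise is 6 × 198 = 1188 mm.


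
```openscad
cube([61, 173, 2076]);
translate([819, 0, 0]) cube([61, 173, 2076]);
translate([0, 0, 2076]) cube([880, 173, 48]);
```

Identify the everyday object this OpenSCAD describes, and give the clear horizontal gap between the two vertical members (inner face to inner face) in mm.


A door frame. The clear opening width is 758 mm.

Two 2076 mm tall posts with a header on top — a door frame. The left jamb is 61 mm wide at x = 0; the right jamb starts at x = 819. The clear opening is 819 − 61 = 758 mm.


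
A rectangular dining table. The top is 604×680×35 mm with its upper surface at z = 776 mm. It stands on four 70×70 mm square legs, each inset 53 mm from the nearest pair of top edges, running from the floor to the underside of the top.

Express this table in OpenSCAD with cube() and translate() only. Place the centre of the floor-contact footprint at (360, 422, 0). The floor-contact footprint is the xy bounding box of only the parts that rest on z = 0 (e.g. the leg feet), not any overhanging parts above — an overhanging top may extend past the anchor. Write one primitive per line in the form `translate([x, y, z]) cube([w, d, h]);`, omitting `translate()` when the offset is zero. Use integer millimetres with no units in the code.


// leg_h = 776 - 35 = 741
translate([58, 82, 741]) cube([604, 680, 35]);
translate([111, 135, 0]) cube([70, 70, 741]);
translate([539, 135, 0]) cube([70, 70, 741]);
translate([111, 639, 0]) cube([70, 70, 741]);
translate([539, 639, 0]) cube([70, 70, 741]);


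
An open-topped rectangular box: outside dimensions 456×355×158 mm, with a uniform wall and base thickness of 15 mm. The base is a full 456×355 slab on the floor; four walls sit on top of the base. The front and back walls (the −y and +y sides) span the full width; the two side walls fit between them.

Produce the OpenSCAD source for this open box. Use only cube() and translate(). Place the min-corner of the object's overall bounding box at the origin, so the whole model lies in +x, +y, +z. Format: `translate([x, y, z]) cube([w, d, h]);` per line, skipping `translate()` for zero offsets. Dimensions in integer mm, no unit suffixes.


cube([456, 355, 15]);
translate([0, 0, 15]) cube([456, 15, 143]);
translate([0, 340, 15]) cube([456, 15, 143]);
translate([0, 15, 15]) cube([15, 325, 143]);
translate([441, 15, 15]) cube([15, 325, 143]);


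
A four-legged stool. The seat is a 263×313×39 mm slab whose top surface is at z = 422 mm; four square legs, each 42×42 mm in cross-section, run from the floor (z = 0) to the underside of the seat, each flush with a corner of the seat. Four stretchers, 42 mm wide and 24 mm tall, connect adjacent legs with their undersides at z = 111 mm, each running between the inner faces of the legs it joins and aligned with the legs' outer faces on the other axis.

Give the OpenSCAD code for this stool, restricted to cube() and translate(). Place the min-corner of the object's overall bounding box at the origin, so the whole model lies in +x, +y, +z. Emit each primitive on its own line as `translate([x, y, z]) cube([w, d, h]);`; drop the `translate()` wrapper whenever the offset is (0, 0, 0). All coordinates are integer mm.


translate([0, 0, 383]) cube([263, 313, 39]);
cube([42, 42, 383]);
translate([221, 0, 0]) cube([42, 42, 383]);
translate([0, 271, 0]) cube([42, 42, 383]);
translate([221, 271, 0]) cube([42, 42, 383]);
translate([42, 0, 111]) cube([179, 42, 24]);
translate([42, 271, 111]) cube([179, 42, 24]);
translate([0, 42, 111]) cube([42, 229, 24]);
translate([221, 42, 111]) cube([42, 229, 24]);


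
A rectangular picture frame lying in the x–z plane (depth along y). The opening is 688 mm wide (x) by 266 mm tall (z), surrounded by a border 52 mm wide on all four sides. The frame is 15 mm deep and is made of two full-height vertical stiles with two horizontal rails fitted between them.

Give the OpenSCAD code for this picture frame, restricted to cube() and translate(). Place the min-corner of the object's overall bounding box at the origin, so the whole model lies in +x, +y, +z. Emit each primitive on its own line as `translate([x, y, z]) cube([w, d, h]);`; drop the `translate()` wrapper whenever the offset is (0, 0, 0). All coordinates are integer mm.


cube([52, 15, 370]);
translate([740, 0, 0]) cube([52, 15, 370]);
translate([52, 0, 0]) cube([688, 15, 52]);
translate([52, 0, 318]) cube([688, 15, 52]);


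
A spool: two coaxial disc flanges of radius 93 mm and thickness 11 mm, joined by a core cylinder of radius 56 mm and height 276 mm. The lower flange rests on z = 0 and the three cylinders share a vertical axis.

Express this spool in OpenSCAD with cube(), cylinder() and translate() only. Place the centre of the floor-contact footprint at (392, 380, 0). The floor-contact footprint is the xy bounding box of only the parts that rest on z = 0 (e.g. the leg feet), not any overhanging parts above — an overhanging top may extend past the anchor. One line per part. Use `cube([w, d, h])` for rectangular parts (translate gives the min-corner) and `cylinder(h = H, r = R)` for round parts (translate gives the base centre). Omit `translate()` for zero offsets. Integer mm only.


translate([392, 380, 0]) cylinder(h = 11, r = 93);
translate([392, 380, 11]) cylinder(h = 276, r = 56);
translate([392, 380, 287]) cylinder(h = 11, r = 93);


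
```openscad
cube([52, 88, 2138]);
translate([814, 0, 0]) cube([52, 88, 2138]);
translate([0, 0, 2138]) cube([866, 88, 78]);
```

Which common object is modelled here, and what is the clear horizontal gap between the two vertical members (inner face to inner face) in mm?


A door frame. The clear opening width is 762 mm.

Two 2138 mm tall posts with a header on top — a door frame. The left jamb is 52 mm wide at x = 0; the right jamb starts at x = 814. The clear opening is 814 − 52 = 762 mm.


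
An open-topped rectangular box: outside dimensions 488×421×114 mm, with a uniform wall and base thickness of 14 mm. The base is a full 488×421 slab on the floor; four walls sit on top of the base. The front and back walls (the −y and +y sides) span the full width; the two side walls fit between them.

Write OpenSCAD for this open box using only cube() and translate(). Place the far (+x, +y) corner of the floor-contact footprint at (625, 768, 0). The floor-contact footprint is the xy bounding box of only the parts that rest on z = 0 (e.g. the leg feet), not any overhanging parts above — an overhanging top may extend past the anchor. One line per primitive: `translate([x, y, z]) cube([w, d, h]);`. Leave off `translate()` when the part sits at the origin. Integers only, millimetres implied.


translate([137, 347, 0]) cube([488, 421, 14]);
translate([137, 347, 14]) cube([488, 14, 100]);
translate([137, 754, 14]) cube([488, 14, 100]);
translate([137, 361, 14]) cube([14, 393, 100]);
translate([611, 361, 14]) cube([14, 393, 100]);


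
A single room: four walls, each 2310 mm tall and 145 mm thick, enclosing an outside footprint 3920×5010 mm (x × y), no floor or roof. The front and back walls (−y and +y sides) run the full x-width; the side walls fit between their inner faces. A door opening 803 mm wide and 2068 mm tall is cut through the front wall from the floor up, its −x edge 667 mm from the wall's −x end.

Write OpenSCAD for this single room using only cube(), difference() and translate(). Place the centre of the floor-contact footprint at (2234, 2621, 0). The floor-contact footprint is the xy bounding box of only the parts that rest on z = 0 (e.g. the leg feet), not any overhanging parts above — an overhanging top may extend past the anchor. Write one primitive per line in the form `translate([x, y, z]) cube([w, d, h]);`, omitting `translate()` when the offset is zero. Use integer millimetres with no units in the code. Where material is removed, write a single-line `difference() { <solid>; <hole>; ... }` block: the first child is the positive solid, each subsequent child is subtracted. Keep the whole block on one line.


difference() { translate([274, 116, 0]) cube([3920, 145, 2310]); translate([941, 116, 0]) cube([803, 145, 2068]); }
translate([274, 4981, 0]) cube([3920, 145, 2310]);
translate([274, 261, 0]) cube([145, 4720, 2310]);
translate([4049, 261, 0]) cube([145, 4720, 2310]);


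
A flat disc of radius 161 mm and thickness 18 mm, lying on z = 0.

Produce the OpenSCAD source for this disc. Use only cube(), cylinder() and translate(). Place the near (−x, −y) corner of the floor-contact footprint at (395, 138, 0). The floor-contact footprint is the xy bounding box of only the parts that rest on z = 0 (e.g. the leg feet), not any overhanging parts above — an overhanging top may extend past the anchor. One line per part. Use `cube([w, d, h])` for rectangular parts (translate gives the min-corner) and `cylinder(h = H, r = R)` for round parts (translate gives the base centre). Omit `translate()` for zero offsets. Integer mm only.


translate([556, 299, 0]) cylinder(h = 18, r = 161);


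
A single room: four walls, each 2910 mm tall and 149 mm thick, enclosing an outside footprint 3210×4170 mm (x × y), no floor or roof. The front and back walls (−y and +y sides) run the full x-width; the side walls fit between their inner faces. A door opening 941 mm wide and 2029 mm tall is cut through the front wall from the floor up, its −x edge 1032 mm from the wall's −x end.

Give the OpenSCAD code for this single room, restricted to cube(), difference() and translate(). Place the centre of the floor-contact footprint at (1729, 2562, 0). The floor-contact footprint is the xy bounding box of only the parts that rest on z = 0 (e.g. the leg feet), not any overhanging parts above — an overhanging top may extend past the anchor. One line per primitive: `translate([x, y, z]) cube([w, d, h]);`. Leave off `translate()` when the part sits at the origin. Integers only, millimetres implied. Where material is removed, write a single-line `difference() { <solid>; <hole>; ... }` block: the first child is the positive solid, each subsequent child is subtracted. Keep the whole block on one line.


difference() { translate([124, 477, 0]) cube([3210, 149, 2910]); translate([1156, 477, 0]) cube([941, 149, 2029]); }
translate([124, 4498, 0]) cube([3210, 149, 2910]);
translate([124, 626, 0]) cube([149, 3872, 2910]);
translate([3185, 626, 0]) cube([149, 3872, 2910]);


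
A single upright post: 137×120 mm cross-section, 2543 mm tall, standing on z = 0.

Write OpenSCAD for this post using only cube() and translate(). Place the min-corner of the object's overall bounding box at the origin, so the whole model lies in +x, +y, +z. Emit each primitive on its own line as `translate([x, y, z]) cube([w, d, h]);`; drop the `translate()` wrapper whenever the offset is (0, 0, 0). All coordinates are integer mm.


cube([137, 120, 2543]);
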